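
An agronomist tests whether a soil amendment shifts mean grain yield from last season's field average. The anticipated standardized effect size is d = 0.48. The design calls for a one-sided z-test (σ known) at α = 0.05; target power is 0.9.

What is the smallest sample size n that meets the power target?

Set Φ(δ − 1.645) = 0.9; then δ − 1.645 = Φ⁻¹(0.9) = 1.282, giving δ = 2.926.
δ = d·√n ⇒ n = (δ/d)² = (2.926 / 0.48)² = 37.17.
Round up to the next whole unit.

n = 38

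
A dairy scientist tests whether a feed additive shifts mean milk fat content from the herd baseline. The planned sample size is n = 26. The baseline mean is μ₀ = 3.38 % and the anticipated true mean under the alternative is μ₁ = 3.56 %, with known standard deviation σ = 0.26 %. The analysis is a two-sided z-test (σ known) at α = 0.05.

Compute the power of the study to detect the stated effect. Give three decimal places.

Power ≈ 0.942

Standardized effect: d = |μ₁ − μ₀| / σ = |3.56 − 3.38| / 0.26 = 0.6923
Noncentrality parameter: λ = d·√n = 0.6923 × √26 = 3.5301
Two-sided α = 0.05 → critical value z_{0.025} = 1.960.
Power = Φ(λ − 1.960) + Φ(−λ − 1.960) = Φ(1.570) + Φ(-5.490) = 0.9418 + 0.0000 = 0.9418.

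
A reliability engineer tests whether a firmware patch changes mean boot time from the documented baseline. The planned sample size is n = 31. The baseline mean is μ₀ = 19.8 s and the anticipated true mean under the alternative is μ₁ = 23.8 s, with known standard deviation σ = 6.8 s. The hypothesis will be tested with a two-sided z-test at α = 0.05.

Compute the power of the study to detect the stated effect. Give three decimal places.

Standardized effect: d = |μ₁ − μ₀| / σ = |23.8 − 19.8| / 6.8 = 0.5882
Noncentrality parameter: λ = d·√n = 0.5882 × √31 = 3.2752
Two-sided α = 0.05 → critical value z_{0.025} = 1.960.
Power = Φ(λ − 1.960) + Φ(−λ − 1.960) = Φ(1.315) + Φ(-5.235) = 0.9058 + 0.0000 = 0.9058.

Power ≈ 0.906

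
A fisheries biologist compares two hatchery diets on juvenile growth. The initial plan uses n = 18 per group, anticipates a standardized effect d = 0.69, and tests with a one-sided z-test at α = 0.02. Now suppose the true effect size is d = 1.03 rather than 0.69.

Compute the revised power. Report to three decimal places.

Power ≈ 0.850

With d = 1.03: δ = d·√(n/2) = 1.03 × √(18/2) = 3.0900. Critical value z_{0.02} = 2.054.
Revised power = P(Z > 2.054 − δ) = Φ(1.036) = 0.8500.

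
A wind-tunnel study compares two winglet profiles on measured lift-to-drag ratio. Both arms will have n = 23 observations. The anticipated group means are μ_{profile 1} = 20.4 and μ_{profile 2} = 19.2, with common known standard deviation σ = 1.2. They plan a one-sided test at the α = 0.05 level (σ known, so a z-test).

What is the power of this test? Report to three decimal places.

Power ≈ 0.960

Standardized effect: d = |μ_{profile 1} − μ_{profile 2}| / σ = |20.4 − 19.2| / 1.2 = 1.0000
Noncentrality parameter: δ = d·√(n/2) = 1.0000 × √(23/2) = 3.3912
One-sided α = 0.05 → critical value z_{0.05} = 1.645.
Power = P(Z > 1.645 − δ) = Φ(1.746) = 0.9596.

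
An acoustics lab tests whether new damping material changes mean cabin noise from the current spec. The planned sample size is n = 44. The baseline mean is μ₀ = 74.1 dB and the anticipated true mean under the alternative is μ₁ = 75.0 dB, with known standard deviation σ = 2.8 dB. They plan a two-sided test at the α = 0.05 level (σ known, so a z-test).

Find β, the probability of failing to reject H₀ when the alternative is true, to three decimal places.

β ≈ 0.432

Standardized effect: d = |μ₁ − μ₀| / σ = |75.0 − 74.1| / 2.8 = 0.3214
Noncentrality parameter: δ = d·√n = 0.3214 × √44 = 2.1321
Two-sided α = 0.05 → critical value z_{0.025} = 1.960.
Power = Φ(δ − 1.960) + Φ(−δ − 1.960) = Φ(0.172) + Φ(-4.092) = 0.5683 + 0.0000 = 0.5684.
Type II error: β = 1 − power = 1 − 0.5684 = 0.4316.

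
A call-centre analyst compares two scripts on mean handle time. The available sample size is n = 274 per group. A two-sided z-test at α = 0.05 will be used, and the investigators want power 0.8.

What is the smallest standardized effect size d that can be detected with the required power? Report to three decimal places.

d ≈ 0.239

Required noncentrality: δ = z_{0.025} + z_{0.20} = 1.960 + 0.842 = 2.802.
(The second rejection-region term Φ(−δ − z_{α/2}) is negligible and dropped.)
δ = d·√(n/2) ⇒ d = δ/√(n/2) = 2.802/√(274/2) = 0.2394.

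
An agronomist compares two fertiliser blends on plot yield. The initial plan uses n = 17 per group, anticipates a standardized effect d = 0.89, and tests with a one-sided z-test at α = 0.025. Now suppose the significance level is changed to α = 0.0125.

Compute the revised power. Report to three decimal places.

Power ≈ 0.638

δ = d·√(n/2) = 0.89 × √(17/2) = 2.5948 (unchanged). New critical value: z_{0.0125} = 2.241.
Revised power = Φ(δ − 2.241) = Φ(0.353) = 0.6381.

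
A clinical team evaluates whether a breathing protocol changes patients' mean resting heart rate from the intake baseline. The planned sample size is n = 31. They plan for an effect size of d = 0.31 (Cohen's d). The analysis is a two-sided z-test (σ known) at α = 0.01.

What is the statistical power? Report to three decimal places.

Power ≈ 0.198

Noncentrality parameter: λ = d·√n = 0.31 × √31 = 1.7260
Critical value for a two-sided test at α = 0.01: z_{α/2} = 2.576.
Power = Φ(λ − 2.576) + Φ(−λ − 2.576) = Φ(-0.850) + Φ(-4.302) = 0.1977 + 0.0000 = 0.1977.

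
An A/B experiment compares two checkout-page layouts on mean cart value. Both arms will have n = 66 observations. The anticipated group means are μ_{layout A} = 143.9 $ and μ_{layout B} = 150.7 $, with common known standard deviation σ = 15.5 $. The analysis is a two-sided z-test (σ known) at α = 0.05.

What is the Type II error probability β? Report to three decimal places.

Standardized effect: d = |μ_{layout A} − μ_{layout B}| / σ = |143.9 − 150.7| / 15.5 = 0.4387
Noncentrality parameter: λ = d·√(n/2) = 0.4387 × √(66/2) = 2.5202
Critical value for a two-sided test at α = 0.05: z_{α/2} = 1.960.
Power = Φ(λ − 1.960) + Φ(−λ − 1.960) = Φ(0.560) + Φ(-4.480) = 0.7123 + 0.0000 = 0.7123.
Type II error: β = 1 − power = 1 − 0.7123 = 0.2877.

β ≈ 0.288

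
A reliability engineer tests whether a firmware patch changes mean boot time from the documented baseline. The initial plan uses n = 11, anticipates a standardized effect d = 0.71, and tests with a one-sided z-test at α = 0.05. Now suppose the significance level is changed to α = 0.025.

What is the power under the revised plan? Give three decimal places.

Power ≈ 0.654

δ = d·√n = 0.71 × √11 = 2.3548 (unchanged). New critical value: z_{0.025} = 1.960.
Revised power = Φ(δ − 1.960) = Φ(0.395) = 0.6535.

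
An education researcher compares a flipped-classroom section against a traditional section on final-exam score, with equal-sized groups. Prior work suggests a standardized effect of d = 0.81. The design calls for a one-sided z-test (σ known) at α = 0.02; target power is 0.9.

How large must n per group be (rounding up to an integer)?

n = 34 per group

For power 0.9 need Φ(δ − z_{0.02}) = 0.9, so δ = z_{0.02} + z_{0.10} = 2.054 + 1.282 = 3.335.
δ = d·√(n/2) ⇒ n = 2(δ/d)² = 2 × (3.335 / 0.81)² = 33.91.
Rounding up, n = 34 per group.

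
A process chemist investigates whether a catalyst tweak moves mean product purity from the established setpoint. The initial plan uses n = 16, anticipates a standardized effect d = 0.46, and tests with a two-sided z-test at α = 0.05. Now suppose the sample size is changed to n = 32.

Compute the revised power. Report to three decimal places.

Power ≈ 0.740

With n = 32: δ = d·√n = 0.46 × √32 = 2.6022. Critical value z_{0.025} = 1.960.
Revised power = Φ(δ − 1.960) + Φ(−δ − 1.960) = Φ(0.642) + Φ(-4.562) = 0.7396 + 0.0000 = 0.7396.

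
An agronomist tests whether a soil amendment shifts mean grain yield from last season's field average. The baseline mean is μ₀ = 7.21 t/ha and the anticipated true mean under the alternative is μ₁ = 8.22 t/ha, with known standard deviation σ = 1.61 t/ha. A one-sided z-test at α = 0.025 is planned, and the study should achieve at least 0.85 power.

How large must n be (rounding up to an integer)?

n = 23

Standardized effect: d = |μ₁ − μ₀| / σ = |8.22 − 7.21| / 1.61 = 0.6273
For power 0.85 need Φ(δ − z_{0.025}) = 0.85, so δ = z_{0.025} + z_{0.15} = 1.960 + 1.036 = 2.996.
δ = d·√n ⇒ n = (δ/d)² = (2.996 / 0.6273)² = 22.81.
Rounding up, n = 23.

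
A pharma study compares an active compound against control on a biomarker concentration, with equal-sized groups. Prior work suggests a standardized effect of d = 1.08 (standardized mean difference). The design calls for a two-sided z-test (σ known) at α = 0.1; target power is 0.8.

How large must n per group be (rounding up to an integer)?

Set Φ(δ − 1.645) = 0.8; then δ − 1.645 = Φ⁻¹(0.8) = 0.842, giving δ = 2.486.
(Ignoring the negligible lower-tail rejection probability gives the usual closed-form inversion.)
δ = d·√(n/2) ⇒ n = 2(δ/d)² = 2 × (2.486 / 1.08)² = 10.60.
Rounding up, n = 11 per group.

n = 11 per group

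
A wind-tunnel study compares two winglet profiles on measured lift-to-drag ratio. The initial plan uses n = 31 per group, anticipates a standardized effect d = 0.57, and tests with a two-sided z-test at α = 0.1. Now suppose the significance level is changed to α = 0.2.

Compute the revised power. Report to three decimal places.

δ = d·√(n/2) = 0.57 × √(31/2) = 2.2441 (unchanged). New critical value: z_{0.1} = 1.282.
Revised power = Φ(δ − 1.282) + Φ(−δ − 1.282) = Φ(0.963) + Φ(-3.526) = 0.8321 + 0.0002 = 0.8323.

Power ≈ 0.832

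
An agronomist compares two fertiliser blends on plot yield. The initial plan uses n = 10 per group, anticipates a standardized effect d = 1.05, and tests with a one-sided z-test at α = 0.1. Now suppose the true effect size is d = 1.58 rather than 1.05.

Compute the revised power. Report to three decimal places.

Power ≈ 0.988

With d = 1.58: δ = d·√(n/2) = 1.58 × √(10/2) = 3.5330. Critical value z_{0.1} = 1.282.
Revised power = Φ(δ − 1.282) = Φ(2.251) = 0.9878.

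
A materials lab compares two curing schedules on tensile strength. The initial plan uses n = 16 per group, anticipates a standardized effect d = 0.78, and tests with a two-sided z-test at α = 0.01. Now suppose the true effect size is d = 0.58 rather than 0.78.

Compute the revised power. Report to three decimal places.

Power ≈ 0.175

With d = 0.58: δ = d·√(n/2) = 0.58 × √(16/2) = 1.6405. Critical value z_{0.005} = 2.576.
Revised power = Φ(δ − 2.576) + Φ(−δ − 2.576) = Φ(-0.935) + Φ(-4.216) = 0.1748 + 0.0000 = 0.1748.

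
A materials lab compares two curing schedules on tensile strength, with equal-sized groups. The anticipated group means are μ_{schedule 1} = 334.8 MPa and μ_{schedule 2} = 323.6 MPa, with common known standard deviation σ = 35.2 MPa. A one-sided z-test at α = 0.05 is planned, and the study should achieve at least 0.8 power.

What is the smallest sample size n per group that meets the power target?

n = 123 per group

Standardized effect: d = |μ_{schedule 1} − μ_{schedule 2}| / σ = |334.8 − 323.6| / 35.2 = 0.3182
Set Φ(δ − 1.645) = 0.8; then δ − 1.645 = Φ⁻¹(0.8) = 0.842, giving δ = 2.486.
δ = d·√(n/2) ⇒ n = 2(δ/d)² = 2 × (2.486 / 0.3182)² = 122.14.
Rounding up, n = 123 per group.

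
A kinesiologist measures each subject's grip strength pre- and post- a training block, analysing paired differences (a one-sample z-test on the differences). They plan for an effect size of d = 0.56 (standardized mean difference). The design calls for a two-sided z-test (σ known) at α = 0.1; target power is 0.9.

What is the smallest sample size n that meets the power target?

Set Φ(δ − 1.645) = 0.9; then δ − 1.645 = Φ⁻¹(0.9) = 1.282, giving δ = 2.926.
(For δ > 0 the lower-tail rejection region contributes negligibly to power, so the one-term inversion is standard.)
δ = d·√n ⇒ n = (δ/d)² = (2.926 / 0.56)² = 27.31.
Round up to the next whole unit.

n = 28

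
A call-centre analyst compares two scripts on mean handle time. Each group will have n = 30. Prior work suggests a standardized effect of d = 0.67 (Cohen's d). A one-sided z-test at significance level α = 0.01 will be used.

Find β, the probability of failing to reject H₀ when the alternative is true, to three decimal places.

β ≈ 0.394

Noncentrality parameter: δ = d·√(n/2) = 0.67 × √(30/2) = 2.5949
One-sided α = 0.01 → critical value z_{0.01} = 2.326.
Power = Φ(δ − 2.326) = Φ(0.269) = 0.6059.
Type II error: β = 1 − power = 1 − 0.6059 = 0.3941.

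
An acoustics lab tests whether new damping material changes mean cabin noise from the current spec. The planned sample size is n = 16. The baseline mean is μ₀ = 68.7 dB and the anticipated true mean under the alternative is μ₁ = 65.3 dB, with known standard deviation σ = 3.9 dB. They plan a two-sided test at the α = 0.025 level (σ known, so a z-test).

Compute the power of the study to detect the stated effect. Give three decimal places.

Power ≈ 0.894

Standardized effect: d = |μ₁ − μ₀| / σ = |65.3 − 68.7| / 3.9 = 0.8718
Noncentrality parameter: δ = d·√n = 0.8718 × √16 = 3.4872
Critical value for a two-sided test at α = 0.025: z_{α/2} = 2.241.
Power = Φ(δ − 2.241) + Φ(−δ − 2.241) = Φ(1.246) + Φ(-5.729) = 0.8936 + 0.0000 = 0.8936.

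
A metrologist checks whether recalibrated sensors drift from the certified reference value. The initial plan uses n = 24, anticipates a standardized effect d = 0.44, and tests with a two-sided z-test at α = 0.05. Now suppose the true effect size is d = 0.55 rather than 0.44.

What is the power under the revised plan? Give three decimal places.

With d = 0.55: δ = d·√n = 0.55 × √24 = 2.6944. Critical value z_{0.025} = 1.960.
Revised power = Φ(δ − 1.960) + Φ(−δ − 1.960) = Φ(0.734) + Φ(-4.654) = 0.7687 + 0.0000 = 0.7687.

Power ≈ 0.769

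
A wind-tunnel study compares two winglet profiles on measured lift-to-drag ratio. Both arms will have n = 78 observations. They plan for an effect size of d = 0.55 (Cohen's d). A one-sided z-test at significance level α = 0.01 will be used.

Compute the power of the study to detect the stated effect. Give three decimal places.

Power ≈ 0.866

Noncentrality parameter: δ = d·√(n/2) = 0.55 × √(78/2) = 3.4347
One-sided α = 0.01 → critical value z_{0.01} = 2.326.
Power = Φ(δ − 2.326) = Φ(1.108) = 0.8662.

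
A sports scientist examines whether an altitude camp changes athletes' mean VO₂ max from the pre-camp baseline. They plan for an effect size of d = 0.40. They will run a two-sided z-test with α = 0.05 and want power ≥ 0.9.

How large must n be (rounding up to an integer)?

Set Φ(δ − 1.960) = 0.9; then δ − 1.960 = Φ⁻¹(0.9) = 1.282, giving δ = 3.242.
(Ignoring the negligible lower-tail rejection probability gives the usual closed-form inversion.)
δ = d·√n ⇒ n = (δ/d)² = (3.242 / 0.40)² = 65.67.
Rounding up, n = 66.

n = 66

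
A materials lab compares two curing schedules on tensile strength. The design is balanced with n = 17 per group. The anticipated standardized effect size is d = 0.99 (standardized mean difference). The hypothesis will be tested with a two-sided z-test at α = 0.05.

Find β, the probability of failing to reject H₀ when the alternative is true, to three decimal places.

Noncentrality parameter: δ = d·√(n/2) = 0.99 × √(17/2) = 2.8863
Critical value for a two-sided test at α = 0.05: z_{α/2} = 1.960.
Power = Φ(δ − 1.960) + Φ(−δ − 1.960) = Φ(0.926) + Φ(-4.846) = 0.8229 + 0.0000 = 0.8229.
Type II error: β = 1 − power = 1 − 0.8229 = 0.1771.

β ≈ 0.177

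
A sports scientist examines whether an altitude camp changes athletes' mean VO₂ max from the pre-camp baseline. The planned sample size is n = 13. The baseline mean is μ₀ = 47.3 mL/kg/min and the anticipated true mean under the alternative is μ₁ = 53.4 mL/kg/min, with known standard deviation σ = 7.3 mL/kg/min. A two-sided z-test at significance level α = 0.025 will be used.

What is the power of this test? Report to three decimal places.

Power ≈ 0.780

Standardized effect: d = |μ₁ − μ₀| / σ = |53.4 − 47.3| / 7.3 = 0.8356
Noncentrality parameter: δ = d·√n = 0.8356 × √13 = 3.0129
Two-sided α = 0.025 → critical value z_{0.0125} = 2.241.
Power = Φ(δ − 2.241) + Φ(−δ − 2.241) = Φ(0.771) + Φ(-5.254) = 0.7798 + 0.0000 = 0.7798.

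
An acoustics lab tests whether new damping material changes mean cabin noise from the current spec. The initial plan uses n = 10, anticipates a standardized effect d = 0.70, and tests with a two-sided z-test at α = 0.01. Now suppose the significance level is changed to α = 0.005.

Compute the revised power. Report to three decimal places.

δ = d·√n = 0.70 × √10 = 2.2136 (unchanged). New critical value: z_{0.0025} = 2.807.
Revised power = Φ(δ − 2.807) + Φ(−δ − 2.807) = Φ(-0.593) + Φ(-5.021) = 0.2764 + 0.0000 = 0.2764.

Power ≈ 0.276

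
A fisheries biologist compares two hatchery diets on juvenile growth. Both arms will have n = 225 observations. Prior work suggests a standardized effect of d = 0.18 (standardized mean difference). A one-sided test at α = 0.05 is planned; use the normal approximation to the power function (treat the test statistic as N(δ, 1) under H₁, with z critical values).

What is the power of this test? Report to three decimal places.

Noncentrality parameter: δ = d·√(n/2) = 0.18 × √(225/2) = 1.9092
One-sided α = 0.05 → critical value z_{0.05} = 1.645.
Power = Φ(δ − 1.645) = Φ(0.264) = 0.6042.

Power ≈ 0.604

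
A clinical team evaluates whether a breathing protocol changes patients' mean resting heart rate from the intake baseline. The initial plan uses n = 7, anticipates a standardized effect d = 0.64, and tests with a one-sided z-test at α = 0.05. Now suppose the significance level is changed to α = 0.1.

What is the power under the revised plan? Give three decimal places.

Power ≈ 0.660

δ = d·√n = 0.64 × √7 = 1.6933 (unchanged). New critical value: z_{0.1} = 1.282.
Revised power = Φ(δ − 1.282) = Φ(0.412) = 0.6597.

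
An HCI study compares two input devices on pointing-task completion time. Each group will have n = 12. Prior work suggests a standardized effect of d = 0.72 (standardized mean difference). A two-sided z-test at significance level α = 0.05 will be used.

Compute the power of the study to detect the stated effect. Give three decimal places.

Noncentrality parameter: δ = d·√(n/2) = 0.72 × √(12/2) = 1.7636
Two-sided α = 0.05 → critical value z_{0.025} = 1.960.
Power = Φ(δ − 1.960) + Φ(−δ − 1.960) = Φ(-0.196) + Φ(-3.724) = 0.4222 + 0.0001 = 0.4223.

Power ≈ 0.422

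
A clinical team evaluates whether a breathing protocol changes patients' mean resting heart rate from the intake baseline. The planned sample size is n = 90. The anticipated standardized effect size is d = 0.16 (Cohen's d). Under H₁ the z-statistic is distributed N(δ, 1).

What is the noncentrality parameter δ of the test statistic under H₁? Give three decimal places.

δ ≈ 1.518

The noncentrality parameter scales effect size by the design's sample-size factor: δ = d·√n = 0.16 × √90 = 1.5179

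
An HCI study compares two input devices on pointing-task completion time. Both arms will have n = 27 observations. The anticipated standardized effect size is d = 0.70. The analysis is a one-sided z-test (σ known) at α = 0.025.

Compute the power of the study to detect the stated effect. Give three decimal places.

Power ≈ 0.730

Noncentrality parameter: δ = d·√(n/2) = 0.70 × √(27/2) = 2.5720
Critical value for a one-sided test at α = 0.025: z_α = 1.960.
Power = P(Z > 1.960 − δ) = Φ(0.612) = 0.7297.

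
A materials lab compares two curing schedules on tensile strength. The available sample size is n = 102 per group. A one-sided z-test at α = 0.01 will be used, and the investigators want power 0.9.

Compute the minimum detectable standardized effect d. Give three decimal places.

Need Φ(δ − 2.326) = 0.9, so δ = 2.326 + 1.282 = 3.608.
δ = d·√(n/2) ⇒ d = δ/√(n/2) = 3.608/√(102/2) = 0.5052.

d ≈ 0.505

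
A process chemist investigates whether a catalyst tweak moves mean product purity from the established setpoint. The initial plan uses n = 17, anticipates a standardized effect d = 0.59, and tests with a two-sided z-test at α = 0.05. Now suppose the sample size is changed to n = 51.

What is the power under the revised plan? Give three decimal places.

Power ≈ 0.988

With n = 51: δ = d·√n = 0.59 × √51 = 4.2134. Critical value z_{0.025} = 1.960.
Revised power = Φ(δ − 1.960) + Φ(−δ − 1.960) = Φ(2.253) + Φ(-6.173) = 0.9879 + 0.0000 = 0.9879.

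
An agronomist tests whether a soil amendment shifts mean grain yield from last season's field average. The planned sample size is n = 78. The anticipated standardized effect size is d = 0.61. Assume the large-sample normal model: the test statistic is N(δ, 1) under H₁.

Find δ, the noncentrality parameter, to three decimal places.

δ ≈ 5.387

δ = d·√n = 0.61 × √78 = 5.3874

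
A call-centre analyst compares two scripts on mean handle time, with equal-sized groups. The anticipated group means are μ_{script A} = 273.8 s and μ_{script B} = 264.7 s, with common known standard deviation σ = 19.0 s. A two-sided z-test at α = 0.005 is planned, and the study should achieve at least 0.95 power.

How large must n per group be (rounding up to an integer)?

n = 173 per group

Standardized effect: d = |μ_{script A} − μ_{script B}| / σ = |273.8 − 264.7| / 19.0 = 0.4789
For power 0.95 need Φ(δ − z_{0.0025}) = 0.95, so δ = z_{0.0025} + z_{0.05} = 2.807 + 1.645 = 4.452.
(The Φ(−δ − z_{α/2}) term is vanishingly small for δ > 0 and is dropped in the standard sample-size formula.)
δ = d·√(n/2) ⇒ n = 2(δ/d)² = 2 × (4.452 / 0.4789)² = 172.80.
Rounding up, n = 173 per group.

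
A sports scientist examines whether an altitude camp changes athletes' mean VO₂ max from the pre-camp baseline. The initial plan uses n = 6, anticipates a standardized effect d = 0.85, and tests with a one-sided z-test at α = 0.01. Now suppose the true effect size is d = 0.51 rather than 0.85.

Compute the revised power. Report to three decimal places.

With d = 0.51: δ = d·√n = 0.51 × √6 = 1.2492. Critical value z_{0.01} = 2.326.
Revised power = Φ(δ − 2.326) = Φ(-1.077) = 0.1407.

Power ≈ 0.141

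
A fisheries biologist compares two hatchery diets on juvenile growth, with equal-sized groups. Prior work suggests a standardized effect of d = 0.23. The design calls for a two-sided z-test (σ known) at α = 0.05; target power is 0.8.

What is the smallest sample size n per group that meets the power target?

n = 297 per group

For power 0.8 need Φ(δ − z_{0.025}) = 0.8, so δ = z_{0.025} + z_{0.20} = 1.960 + 0.842 = 2.802.
(Ignoring the negligible lower-tail rejection probability gives the usual closed-form inversion.)
δ = d·√(n/2) ⇒ n = 2(δ/d)² = 2 × (2.802 / 0.23)² = 296.74.
Round up to the next whole unit.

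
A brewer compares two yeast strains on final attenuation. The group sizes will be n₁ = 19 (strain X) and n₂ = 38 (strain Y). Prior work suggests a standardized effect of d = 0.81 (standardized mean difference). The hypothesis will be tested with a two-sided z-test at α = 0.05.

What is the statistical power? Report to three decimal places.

Power ≈ 0.822

Noncentrality parameter: δ = d / √(1/n₁ + 1/n₂) = 0.81 / √(1/19 + 1/38) = 2.8828
Critical value for a two-sided test at α = 0.05: z_{α/2} = 1.960.
Power = Φ(δ − 1.960) + Φ(−δ − 1.960) = Φ(0.923) + Φ(-4.843) = 0.8220 + 0.0000 = 0.8220.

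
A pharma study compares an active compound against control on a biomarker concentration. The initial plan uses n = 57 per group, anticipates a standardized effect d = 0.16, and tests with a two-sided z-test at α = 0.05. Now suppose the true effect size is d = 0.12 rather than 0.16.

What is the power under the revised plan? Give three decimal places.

Power ≈ 0.098

With d = 0.12: δ = d·√(n/2) = 0.12 × √(57/2) = 0.6406. Critical value z_{0.025} = 1.960.
Revised power = Φ(δ − 1.960) + Φ(−δ − 1.960) = Φ(-1.319) + Φ(-2.601) = 0.0935 + 0.0047 = 0.0982.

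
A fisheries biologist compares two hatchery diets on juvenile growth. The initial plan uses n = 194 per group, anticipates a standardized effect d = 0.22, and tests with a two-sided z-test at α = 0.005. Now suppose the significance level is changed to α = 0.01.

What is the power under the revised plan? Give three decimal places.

Power ≈ 0.341

δ = d·√(n/2) = 0.22 × √(194/2) = 2.1667 (unchanged). New critical value: z_{0.005} = 2.576.
Revised power = Φ(δ − 2.576) + Φ(−δ − 2.576) = Φ(-0.409) + Φ(-4.743) = 0.3412 + 0.0000 = 0.3412.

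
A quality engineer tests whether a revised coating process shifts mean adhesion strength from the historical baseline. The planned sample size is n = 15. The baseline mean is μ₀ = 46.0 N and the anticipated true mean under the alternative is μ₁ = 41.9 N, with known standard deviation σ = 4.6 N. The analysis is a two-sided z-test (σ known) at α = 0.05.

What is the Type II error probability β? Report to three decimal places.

β ≈ 0.068

Standardized effect: d = |μ₁ − μ₀| / σ = |41.9 − 46.0| / 4.6 = 0.8913
Noncentrality parameter: δ = d·√n = 0.8913 × √15 = 3.4520
Two-sided α = 0.05 → critical value z_{0.025} = 1.960.
Power = Φ(δ − 1.960) + Φ(−δ − 1.960) = Φ(1.492) + Φ(-5.412) = 0.9322 + 0.0000 = 0.9322.
Type II error: β = 1 − power = 1 − 0.9322 = 0.0678.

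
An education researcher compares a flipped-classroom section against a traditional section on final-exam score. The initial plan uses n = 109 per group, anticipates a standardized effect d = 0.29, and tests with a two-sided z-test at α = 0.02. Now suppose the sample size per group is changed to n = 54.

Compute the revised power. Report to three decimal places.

Power ≈ 0.206

With n = 54 per group: δ = d·√(n/2) = 0.29 × √(54/2) = 1.5069. Critical value z_{0.01} = 2.326.
Revised power = Φ(δ − 2.326) + Φ(−δ − 2.326) = Φ(-0.819) + Φ(-3.833) = 0.2063 + 0.0001 = 0.2063.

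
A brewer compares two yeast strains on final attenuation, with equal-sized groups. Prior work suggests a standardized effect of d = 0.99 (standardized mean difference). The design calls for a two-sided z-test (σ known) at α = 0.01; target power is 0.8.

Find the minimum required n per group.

n = 24 per group

For power 0.8 need Φ(δ − z_{0.005}) = 0.8, so δ = z_{0.005} + z_{0.20} = 2.576 + 0.842 = 3.417.
(Ignoring the negligible lower-tail rejection probability gives the usual closed-form inversion.)
δ = d·√(n/2) ⇒ n = 2(δ/d)² = 2 × (3.417 / 0.99)² = 23.83.
Rounding up, n = 24 per group.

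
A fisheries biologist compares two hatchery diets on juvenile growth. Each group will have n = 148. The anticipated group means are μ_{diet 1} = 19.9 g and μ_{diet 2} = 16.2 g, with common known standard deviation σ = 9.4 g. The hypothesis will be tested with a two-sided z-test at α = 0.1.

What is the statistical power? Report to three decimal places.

Standardized effect: d = |μ_{diet 1} − μ_{diet 2}| / σ = |19.9 − 16.2| / 9.4 = 0.3936
Noncentrality parameter: δ = d·√(n/2) = 0.3936 × √(148/2) = 3.3860
Critical value for a two-sided test at α = 0.1: z_{α/2} = 1.645.
Power = Φ(δ − 1.645) + Φ(−δ − 1.645) = Φ(1.741) + Φ(-5.031) = 0.9592 + 0.0000 = 0.9592.

Power ≈ 0.959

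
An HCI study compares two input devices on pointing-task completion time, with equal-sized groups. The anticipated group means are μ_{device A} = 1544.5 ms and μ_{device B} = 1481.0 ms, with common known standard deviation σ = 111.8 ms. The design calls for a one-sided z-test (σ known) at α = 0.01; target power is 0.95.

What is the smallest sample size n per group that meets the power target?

Standardized effect: d = |μ_{device A} − μ_{device B}| / σ = |1544.5 − 1481.0| / 111.8 = 0.5680
For power 0.95 need Φ(δ − z_{0.01}) = 0.95, so δ = z_{0.01} + z_{0.05} = 2.326 + 1.645 = 3.971.
δ = d·√(n/2) ⇒ n = 2(δ/d)² = 2 × (3.971 / 0.5680)² = 97.77.
Rounding up, n = 98 per group.

n = 98 per group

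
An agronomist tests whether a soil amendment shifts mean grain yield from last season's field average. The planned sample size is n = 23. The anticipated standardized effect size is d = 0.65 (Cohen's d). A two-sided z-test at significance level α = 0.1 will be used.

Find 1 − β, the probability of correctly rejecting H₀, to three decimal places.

Power ≈ 0.930

Noncentrality parameter: δ = d·√n = 0.65 × √23 = 3.1173
Critical value for a two-sided test at α = 0.1: z_{α/2} = 1.645.
Power = Φ(δ − 1.645) + Φ(−δ − 1.645) = Φ(1.472) + Φ(-4.762) = 0.9295 + 0.0000 = 0.9295.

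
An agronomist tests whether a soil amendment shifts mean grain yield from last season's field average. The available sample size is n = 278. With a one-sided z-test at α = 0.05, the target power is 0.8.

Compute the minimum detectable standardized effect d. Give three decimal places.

Need Φ(δ − 1.645) = 0.8, so δ = 1.645 + 0.842 = 2.486.
δ = d·√n ⇒ d = δ/√n = 2.486/√278 = 0.1491.

d ≈ 0.149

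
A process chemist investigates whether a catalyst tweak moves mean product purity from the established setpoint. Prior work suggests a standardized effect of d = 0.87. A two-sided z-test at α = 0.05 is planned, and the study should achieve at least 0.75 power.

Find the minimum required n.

For power 0.75 need Φ(δ − z_{0.025}) = 0.75, so δ = z_{0.025} + z_{0.25} = 1.960 + 0.674 = 2.634.
(For δ > 0 the lower-tail rejection region contributes negligibly to power, so the one-term inversion is standard.)
δ = d·√n ⇒ n = (δ/d)² = (2.634 / 0.87)² = 9.17.
Rounding up, n = 10.

n = 10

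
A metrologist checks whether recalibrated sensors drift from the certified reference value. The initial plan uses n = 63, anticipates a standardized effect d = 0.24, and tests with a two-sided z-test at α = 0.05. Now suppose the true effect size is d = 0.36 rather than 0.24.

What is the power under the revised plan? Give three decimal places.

Power ≈ 0.815

With d = 0.36: δ = d·√n = 0.36 × √63 = 2.8574. Critical value z_{0.025} = 1.960.
Revised power = Φ(δ − 1.960) + Φ(−δ − 1.960) = Φ(0.897) + Φ(-4.817) = 0.8153 + 0.0000 = 0.8153.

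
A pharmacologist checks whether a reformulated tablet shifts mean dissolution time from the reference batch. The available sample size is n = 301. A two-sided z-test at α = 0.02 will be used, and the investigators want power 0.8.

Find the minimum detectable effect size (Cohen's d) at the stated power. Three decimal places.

Need Φ(δ − 2.326) = 0.8, so δ = 2.326 + 0.842 = 3.168.
(The second rejection-region term Φ(−δ − z_{α/2}) is negligible and dropped.)
δ = d·√n ⇒ d = δ/√n = 3.168/√301 = 0.1826.

d ≈ 0.183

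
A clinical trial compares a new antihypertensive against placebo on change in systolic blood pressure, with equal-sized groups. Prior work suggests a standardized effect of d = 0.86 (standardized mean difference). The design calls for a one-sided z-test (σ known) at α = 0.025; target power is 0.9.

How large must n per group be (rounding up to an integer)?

For power 0.9 need Φ(δ − z_{0.025}) = 0.9, so δ = z_{0.025} + z_{0.10} = 1.960 + 1.282 = 3.242.
δ = d·√(n/2) ⇒ n = 2(δ/d)² = 2 × (3.242 / 0.86)² = 28.41.
Round up to the next whole unit.

n = 29 per group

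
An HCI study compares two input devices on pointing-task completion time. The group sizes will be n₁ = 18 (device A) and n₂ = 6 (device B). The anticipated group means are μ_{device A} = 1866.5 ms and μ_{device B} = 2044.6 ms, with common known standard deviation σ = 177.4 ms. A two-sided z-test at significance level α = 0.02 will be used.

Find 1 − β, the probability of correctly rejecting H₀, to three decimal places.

Power ≈ 0.422

Standardized effect: d = |μ_{device A} − μ_{device B}| / σ = |1866.5 − 2044.6| / 177.4 = 1.0039
Noncentrality parameter: δ = d / √(1/n₁ + 1/n₂) = 1.0039 / √(1/18 + 1/6) = 2.1297
Two-sided α = 0.02 → critical value z_{0.01} = 2.326.
Power = Φ(δ − 2.326) + Φ(−δ − 2.326) = Φ(-0.197) + Φ(-4.456) = 0.4220 + 0.0000 = 0.4221.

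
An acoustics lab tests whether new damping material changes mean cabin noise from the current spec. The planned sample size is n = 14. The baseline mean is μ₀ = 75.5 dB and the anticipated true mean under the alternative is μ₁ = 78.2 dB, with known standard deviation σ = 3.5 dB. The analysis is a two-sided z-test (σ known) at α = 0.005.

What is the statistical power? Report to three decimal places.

Standardized effect: d = |μ₁ − μ₀| / σ = |78.2 − 75.5| / 3.5 = 0.7714
Noncentrality parameter: δ = d·√n = 0.7714 × √14 = 2.8864
Two-sided α = 0.005 → critical value z_{0.0025} = 2.807.
Power = Φ(δ − 2.807) + Φ(−δ − 2.807) = Φ(0.079) + Φ(-5.693) = 0.5316 + 0.0000 = 0.5316.

Power ≈ 0.532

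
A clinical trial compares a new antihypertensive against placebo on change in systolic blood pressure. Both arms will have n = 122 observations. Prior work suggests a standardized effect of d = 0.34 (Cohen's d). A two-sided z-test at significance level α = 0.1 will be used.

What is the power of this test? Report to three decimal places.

Power ≈ 0.844

Noncentrality parameter: δ = d·√(n/2) = 0.34 × √(122/2) = 2.6555
Two-sided α = 0.1 → critical value z_{0.05} = 1.645.
Power = Φ(δ − 1.645) + Φ(−δ − 1.645) = Φ(1.011) + Φ(-4.300) = 0.8439 + 0.0000 = 0.8439.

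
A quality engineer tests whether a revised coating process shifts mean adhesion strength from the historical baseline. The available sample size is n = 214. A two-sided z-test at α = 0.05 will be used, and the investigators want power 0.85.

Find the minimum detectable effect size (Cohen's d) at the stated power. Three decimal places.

Need Φ(δ − 1.960) = 0.85, so δ = 1.960 + 1.036 = 2.996.
(The second rejection-region term Φ(−δ − z_{α/2}) is negligible and dropped.)
δ = d·√n ⇒ d = δ/√n = 2.996/√214 = 0.2048.

d ≈ 0.205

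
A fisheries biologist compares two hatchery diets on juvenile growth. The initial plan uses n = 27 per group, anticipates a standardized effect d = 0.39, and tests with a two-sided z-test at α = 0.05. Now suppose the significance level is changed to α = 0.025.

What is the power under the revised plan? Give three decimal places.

δ = d·√(n/2) = 0.39 × √(27/2) = 1.4330 (unchanged). New critical value: z_{0.0125} = 2.241.
Revised power = Φ(δ − 2.241) + Φ(−δ − 2.241) = Φ(-0.808) + Φ(-3.674) = 0.2094 + 0.0001 = 0.2095.

Power ≈ 0.210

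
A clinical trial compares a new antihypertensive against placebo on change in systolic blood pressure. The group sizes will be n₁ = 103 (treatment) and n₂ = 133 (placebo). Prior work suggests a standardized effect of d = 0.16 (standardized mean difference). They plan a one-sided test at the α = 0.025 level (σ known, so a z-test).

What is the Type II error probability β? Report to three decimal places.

Noncentrality parameter: δ = d / √(1/n₁ + 1/n₂) = 0.16 / √(1/103 + 1/133) = 1.2190
One-sided α = 0.025 → critical value z_{0.025} = 1.960.
Power = P(Z > 1.960 − δ) = Φ(-0.741) = 0.2294.
Type II error: β = 1 − power = 1 − 0.2294 = 0.7706.

β ≈ 0.771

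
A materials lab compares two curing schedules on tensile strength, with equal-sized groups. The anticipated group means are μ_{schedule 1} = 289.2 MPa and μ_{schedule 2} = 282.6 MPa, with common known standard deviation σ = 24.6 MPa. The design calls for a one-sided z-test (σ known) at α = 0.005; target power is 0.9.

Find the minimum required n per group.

n = 414 per group

Standardized effect: d = |μ_{schedule 1} − μ_{schedule 2}| / σ = |289.2 − 282.6| / 24.6 = 0.2683
For power 0.9 need Φ(δ − z_{0.005}) = 0.9, so δ = z_{0.005} + z_{0.10} = 2.576 + 1.282 = 3.857.
δ = d·√(n/2) ⇒ n = 2(δ/d)² = 2 × (3.857 / 0.2683)² = 413.43.
Rounding up, n = 414 per group.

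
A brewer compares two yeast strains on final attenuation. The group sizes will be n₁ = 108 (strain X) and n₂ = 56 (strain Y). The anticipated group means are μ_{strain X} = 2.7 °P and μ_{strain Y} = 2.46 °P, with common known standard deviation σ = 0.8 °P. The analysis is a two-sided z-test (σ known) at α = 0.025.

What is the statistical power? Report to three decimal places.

Power ≈ 0.337

Standardized effect: d = |μ_{strain X} − μ_{strain Y}| / σ = |2.7 − 2.46| / 0.8 = 0.3000
Noncentrality parameter: δ = d / √(1/n₁ + 1/n₂) = 0.3000 / √(1/108 + 1/56) = 1.8218
Critical value for a two-sided test at α = 0.025: z_{α/2} = 2.241.
Power = Φ(δ − 2.241) + Φ(−δ − 2.241) = Φ(-0.420) + Φ(-4.063) = 0.3374 + 0.0000 = 0.3374.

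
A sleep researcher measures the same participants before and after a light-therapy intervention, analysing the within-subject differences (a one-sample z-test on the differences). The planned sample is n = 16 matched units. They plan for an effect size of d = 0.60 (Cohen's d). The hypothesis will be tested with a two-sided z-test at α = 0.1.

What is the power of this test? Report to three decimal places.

Noncentrality parameter: δ = d·√n = 0.60 × √16 = 2.4000
Critical value for a two-sided test at α = 0.1: z_{α/2} = 1.645.
Power = Φ(δ − 1.645) + Φ(−δ − 1.645) = Φ(0.755) + Φ(-4.045) = 0.7749 + 0.0000 = 0.7749.

Power ≈ 0.775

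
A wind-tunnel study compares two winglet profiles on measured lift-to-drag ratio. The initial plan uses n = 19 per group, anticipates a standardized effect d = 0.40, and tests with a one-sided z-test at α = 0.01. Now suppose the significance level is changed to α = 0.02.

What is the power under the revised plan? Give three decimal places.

Power ≈ 0.206

δ = d·√(n/2) = 0.40 × √(19/2) = 1.2329 (unchanged). New critical value: z_{0.02} = 2.054.
Revised power = Φ(δ − 2.054) = Φ(-0.821) = 0.2059.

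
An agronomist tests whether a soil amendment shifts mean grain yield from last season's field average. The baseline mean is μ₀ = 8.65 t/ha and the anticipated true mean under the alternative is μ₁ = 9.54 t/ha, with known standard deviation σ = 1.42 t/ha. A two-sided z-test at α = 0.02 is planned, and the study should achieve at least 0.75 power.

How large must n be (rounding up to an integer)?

n = 23

Standardized effect: d = |μ₁ − μ₀| / σ = |9.54 − 8.65| / 1.42 = 0.6268
For power 0.75 need Φ(δ − z_{0.01}) = 0.75, so δ = z_{0.01} + z_{0.25} = 2.326 + 0.674 = 3.001.
(Ignoring the negligible lower-tail rejection probability gives the usual closed-form inversion.)
δ = d·√n ⇒ n = (δ/d)² = (3.001 / 0.6268)² = 22.92.
Rounding up, n = 23.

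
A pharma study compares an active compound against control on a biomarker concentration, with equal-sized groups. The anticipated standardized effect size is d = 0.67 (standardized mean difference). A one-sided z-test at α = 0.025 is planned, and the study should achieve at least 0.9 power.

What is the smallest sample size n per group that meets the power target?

n = 47 per group

Set Φ(δ − 1.960) = 0.9; then δ − 1.960 = Φ⁻¹(0.9) = 1.282, giving δ = 3.242.
δ = d·√(n/2) ⇒ n = 2(δ/d)² = 2 × (3.242 / 0.67)² = 46.81.
Round up to the next whole unit.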